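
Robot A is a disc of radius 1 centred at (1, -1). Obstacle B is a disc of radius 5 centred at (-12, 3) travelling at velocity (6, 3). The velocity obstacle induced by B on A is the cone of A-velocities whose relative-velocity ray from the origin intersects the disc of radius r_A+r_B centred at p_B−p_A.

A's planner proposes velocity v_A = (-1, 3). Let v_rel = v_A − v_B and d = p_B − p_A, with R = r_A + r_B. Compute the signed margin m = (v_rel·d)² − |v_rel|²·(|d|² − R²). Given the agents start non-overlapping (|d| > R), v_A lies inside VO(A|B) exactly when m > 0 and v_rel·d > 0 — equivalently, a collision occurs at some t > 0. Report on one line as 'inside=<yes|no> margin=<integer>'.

d = (-13, 4),  |d|² = 185;  R = 1+5 = 6,  c = 185−6² = 149
v_rel = (-7, 0),  |v_rel|² = 49;  v_rel·d = (-7)·(-13) + (0)·(4) = 91
49·t² − 182·t + 149 = 0  ⇒  m = 91² − 49·149 = 980
m = 980 > 0,  v_rel·d = 91 > 0  ⇒  inside

inside=yes margin=980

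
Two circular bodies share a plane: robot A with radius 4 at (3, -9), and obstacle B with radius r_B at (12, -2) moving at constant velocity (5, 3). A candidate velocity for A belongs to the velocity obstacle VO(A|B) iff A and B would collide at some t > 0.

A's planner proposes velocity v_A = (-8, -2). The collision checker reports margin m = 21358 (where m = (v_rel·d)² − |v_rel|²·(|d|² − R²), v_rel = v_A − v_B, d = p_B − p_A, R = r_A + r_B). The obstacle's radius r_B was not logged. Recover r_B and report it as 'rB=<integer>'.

m = 21358
d = (9, 7);  v_rel = (-13, -5),  |v_rel|² = 194
v_rel×d = (-13)·(7) − (-5)·(9) = -46
since m = R²·194 − (-46)²:  R² = (2116 + 21358) / 194 = 121
R = √121 = 11  ⇒  r_B = 11 − 4 = 7

rB=7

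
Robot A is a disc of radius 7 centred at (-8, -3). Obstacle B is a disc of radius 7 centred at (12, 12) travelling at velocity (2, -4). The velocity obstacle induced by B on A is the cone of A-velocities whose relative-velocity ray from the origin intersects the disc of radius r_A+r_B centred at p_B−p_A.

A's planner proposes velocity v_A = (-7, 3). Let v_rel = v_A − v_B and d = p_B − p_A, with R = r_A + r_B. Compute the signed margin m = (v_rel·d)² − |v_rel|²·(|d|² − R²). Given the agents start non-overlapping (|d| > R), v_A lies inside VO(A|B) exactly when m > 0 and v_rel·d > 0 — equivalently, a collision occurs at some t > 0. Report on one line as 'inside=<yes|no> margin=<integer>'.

d = (20, 15),  |d|² = 625;  R = 7+7 = 14,  c = 625−14² = 429
v_rel = (-9, 7),  |v_rel|² = 130;  v_rel·d = (-9)·(20) + (7)·(15) = -75
130·t² + 150·t + 429 = 0  ⇒  m = (-75)² − 130·429 = -50145
m = -50145 < 0,  v_rel·d = -75 < 0  ⇒  outside

inside=no margin=-50145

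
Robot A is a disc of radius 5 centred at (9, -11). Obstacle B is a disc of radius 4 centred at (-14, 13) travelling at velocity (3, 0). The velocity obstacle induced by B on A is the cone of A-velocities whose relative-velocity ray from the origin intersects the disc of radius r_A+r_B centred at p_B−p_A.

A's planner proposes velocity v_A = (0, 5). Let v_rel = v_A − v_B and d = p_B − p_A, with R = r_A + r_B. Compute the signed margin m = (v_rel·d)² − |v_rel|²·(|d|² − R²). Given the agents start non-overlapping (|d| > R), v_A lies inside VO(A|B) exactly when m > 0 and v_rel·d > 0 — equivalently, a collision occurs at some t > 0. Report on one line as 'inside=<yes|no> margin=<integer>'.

d = (-23, 24),  |d|² = 1105;  R = 5+4 = 9,  c = 1105−9² = 1024
v_rel = (-3, 5),  |v_rel|² = 34;  v_rel·d = (-3)·(-23) + (5)·(24) = 189
34·t² − 378·t + 1024 = 0  ⇒  m = 189² − 34·1024 = 905
m = 905 > 0,  v_rel·d = 189 > 0  ⇒  inside

inside=yes margin=905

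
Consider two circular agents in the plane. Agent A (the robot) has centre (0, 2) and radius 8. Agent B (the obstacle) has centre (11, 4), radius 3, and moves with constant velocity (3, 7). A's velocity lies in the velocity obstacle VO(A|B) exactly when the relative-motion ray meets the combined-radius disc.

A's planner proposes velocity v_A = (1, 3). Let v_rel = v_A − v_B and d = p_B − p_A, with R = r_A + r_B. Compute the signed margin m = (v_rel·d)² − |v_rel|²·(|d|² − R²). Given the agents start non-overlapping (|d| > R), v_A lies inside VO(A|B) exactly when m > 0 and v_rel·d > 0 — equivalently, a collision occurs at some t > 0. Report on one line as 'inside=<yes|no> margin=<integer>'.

d = (11, 2),  |d|² = 125;  R = 8+3 = 11,  c = 125−11² = 4
v_rel = (-2, -4),  |v_rel|² = 20;  v_rel·d = (-2)·(11) + (-4)·(2) = -30
20·t² + 60·t + 4 = 0  ⇒  m = (-30)² − 20·4 = 820
m = 820 > 0,  v_rel·d = -30 < 0  ⇒  outside

inside=no margin=820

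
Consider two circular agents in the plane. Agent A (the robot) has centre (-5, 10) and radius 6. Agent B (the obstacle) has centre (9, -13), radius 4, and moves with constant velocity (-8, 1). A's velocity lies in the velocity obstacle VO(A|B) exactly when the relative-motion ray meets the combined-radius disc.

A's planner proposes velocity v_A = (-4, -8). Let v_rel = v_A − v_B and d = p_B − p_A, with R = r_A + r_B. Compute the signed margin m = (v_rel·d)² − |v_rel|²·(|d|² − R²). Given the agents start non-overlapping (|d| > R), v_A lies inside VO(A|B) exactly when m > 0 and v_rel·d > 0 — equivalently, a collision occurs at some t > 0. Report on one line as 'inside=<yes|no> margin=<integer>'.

d = (14, -23),  |d|² = 725;  R = 6+4 = 10,  c = 725−10² = 625
v_rel = (4, -9),  |v_rel|² = 97;  v_rel·d = (4)·(14) + (-9)·(-23) = 263
97·t² − 526·t + 625 = 0  ⇒  m = 263² − 97·625 = 8544
m = 8544 > 0,  v_rel·d = 263 > 0  ⇒  inside

inside=yes margin=8544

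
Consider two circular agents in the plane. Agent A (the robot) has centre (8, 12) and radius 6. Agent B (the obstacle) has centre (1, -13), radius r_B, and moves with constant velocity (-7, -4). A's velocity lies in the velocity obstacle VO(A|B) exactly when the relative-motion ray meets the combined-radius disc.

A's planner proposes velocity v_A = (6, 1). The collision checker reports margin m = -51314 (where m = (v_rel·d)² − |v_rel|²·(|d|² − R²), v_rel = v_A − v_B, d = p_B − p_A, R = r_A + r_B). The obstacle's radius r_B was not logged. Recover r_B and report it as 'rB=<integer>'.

m = -51314
d = (-7, -25);  v_rel = (13, 5),  |v_rel|² = 194
v_rel×d = (13)·(-25) − (5)·(-7) = -290
since m = R²·194 − (-290)²:  R² = (84100 + -51314) / 194 = 169
R = √169 = 13  ⇒  r_B = 13 − 6 = 7

rB=7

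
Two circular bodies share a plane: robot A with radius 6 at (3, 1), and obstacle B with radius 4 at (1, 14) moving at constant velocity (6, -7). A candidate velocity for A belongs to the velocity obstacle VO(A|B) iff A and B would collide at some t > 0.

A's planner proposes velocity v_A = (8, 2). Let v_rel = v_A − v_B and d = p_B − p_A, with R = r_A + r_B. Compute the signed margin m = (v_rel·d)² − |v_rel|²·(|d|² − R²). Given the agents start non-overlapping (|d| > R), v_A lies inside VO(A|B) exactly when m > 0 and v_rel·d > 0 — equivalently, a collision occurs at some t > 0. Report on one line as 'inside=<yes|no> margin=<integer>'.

d = (-2, 13),  |d|² = 173;  R = 6+4 = 10,  c = 173−10² = 73
v_rel = (2, 9),  |v_rel|² = 85;  v_rel·d = (2)·(-2) + (9)·(13) = 113
85·t² − 226·t + 73 = 0  ⇒  m = 113² − 85·73 = 6564
m = 6564 > 0,  v_rel·d = 113 > 0  ⇒  inside

inside=yes margin=6564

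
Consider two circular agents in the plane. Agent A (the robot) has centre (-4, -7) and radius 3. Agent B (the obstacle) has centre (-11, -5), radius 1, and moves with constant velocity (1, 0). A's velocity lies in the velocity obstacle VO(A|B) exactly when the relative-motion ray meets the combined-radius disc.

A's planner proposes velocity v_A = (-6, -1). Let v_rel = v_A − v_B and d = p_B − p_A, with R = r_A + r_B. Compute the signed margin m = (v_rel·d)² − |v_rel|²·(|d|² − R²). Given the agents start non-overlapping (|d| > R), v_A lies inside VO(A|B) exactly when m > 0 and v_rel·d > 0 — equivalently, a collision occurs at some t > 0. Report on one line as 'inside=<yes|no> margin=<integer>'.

d = (-7, 2),  |d|² = 53;  R = 3+1 = 4,  c = 53−4² = 37
v_rel = (-7, -1),  |v_rel|² = 50;  v_rel·d = (-7)·(-7) + (-1)·(2) = 47
50·t² − 94·t + 37 = 0  ⇒  m = 47² − 50·37 = 359
m = 359 > 0,  v_rel·d = 47 > 0  ⇒  inside

inside=yes margin=359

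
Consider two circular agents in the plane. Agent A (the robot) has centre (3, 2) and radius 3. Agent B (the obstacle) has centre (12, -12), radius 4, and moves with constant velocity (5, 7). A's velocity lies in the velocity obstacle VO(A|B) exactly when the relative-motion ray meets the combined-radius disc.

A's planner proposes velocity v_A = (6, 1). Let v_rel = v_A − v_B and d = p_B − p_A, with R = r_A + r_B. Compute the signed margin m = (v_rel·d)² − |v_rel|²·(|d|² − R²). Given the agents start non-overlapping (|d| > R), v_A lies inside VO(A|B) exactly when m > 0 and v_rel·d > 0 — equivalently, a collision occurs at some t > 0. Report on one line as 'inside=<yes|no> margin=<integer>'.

d = (9, -14),  |d|² = 277;  R = 3+4 = 7,  c = 277−7² = 228
v_rel = (1, -6),  |v_rel|² = 37;  v_rel·d = (1)·(9) + (-6)·(-14) = 93
37·t² − 186·t + 228 = 0  ⇒  m = 93² − 37·228 = 213
m = 213 > 0,  v_rel·d = 93 > 0  ⇒  inside

inside=yes margin=213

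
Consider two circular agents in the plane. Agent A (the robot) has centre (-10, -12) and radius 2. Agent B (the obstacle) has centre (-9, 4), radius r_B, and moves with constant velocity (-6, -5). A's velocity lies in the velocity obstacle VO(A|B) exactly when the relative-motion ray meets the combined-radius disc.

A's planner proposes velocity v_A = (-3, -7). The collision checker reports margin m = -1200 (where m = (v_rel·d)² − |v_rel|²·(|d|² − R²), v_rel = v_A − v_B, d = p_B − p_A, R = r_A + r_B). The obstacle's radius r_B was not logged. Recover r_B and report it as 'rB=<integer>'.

m = -1200
d = (1, 16);  v_rel = (3, -2),  |v_rel|² = 13
v_rel×d = (3)·(16) − (-2)·(1) = 50
since m = R²·13 − 50²:  R² = (2500 + -1200) / 13 = 100
R = √100 = 10  ⇒  r_B = 10 − 2 = 8

rB=8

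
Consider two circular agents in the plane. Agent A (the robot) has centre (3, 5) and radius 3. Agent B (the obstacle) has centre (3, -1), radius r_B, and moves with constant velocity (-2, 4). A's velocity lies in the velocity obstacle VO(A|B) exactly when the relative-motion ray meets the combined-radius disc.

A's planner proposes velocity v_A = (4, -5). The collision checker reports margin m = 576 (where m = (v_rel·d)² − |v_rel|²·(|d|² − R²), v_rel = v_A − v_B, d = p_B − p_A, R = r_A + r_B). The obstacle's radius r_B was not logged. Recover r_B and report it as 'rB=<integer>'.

m = 576
d = (0, -6);  v_rel = (6, -9),  |v_rel|² = 117
v_rel×d = (6)·(-6) − (-9)·(0) = -36
since m = R²·117 − (-36)²:  R² = (1296 + 576) / 117 = 16
R = √16 = 4  ⇒  r_B = 4 − 3 = 1

rB=1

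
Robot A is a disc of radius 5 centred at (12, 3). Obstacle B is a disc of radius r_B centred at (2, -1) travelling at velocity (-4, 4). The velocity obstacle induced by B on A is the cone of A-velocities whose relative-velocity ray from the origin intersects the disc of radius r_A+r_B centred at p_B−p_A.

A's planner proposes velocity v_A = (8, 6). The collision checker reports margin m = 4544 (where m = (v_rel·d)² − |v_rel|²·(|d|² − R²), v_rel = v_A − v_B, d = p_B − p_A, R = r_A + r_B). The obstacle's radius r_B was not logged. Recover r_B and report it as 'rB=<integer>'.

m = 4544
d = (-10, -4);  v_rel = (12, 2),  |v_rel|² = 148
v_rel×d = (12)·(-4) − (2)·(-10) = -28
since m = R²·148 − (-28)²:  R² = (784 + 4544) / 148 = 36
R = √36 = 6  ⇒  r_B = 6 − 5 = 1

rB=1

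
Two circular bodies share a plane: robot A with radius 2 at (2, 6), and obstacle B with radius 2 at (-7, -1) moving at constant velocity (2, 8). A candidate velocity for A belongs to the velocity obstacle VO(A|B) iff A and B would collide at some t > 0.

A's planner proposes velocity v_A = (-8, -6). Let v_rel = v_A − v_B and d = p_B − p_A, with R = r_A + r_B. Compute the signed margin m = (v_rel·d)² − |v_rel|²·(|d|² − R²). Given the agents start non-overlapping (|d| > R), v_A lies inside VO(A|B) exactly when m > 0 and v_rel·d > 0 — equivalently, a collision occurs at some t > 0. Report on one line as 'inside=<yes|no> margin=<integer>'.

d = (-9, -7),  |d|² = 130;  R = 2+2 = 4,  c = 130−4² = 114
v_rel = (-10, -14),  |v_rel|² = 296;  v_rel·d = (-10)·(-9) + (-14)·(-7) = 188
296·t² − 376·t + 114 = 0  ⇒  m = 188² − 296·114 = 1600
m = 1600 > 0,  v_rel·d = 188 > 0  ⇒  inside

inside=yes margin=1600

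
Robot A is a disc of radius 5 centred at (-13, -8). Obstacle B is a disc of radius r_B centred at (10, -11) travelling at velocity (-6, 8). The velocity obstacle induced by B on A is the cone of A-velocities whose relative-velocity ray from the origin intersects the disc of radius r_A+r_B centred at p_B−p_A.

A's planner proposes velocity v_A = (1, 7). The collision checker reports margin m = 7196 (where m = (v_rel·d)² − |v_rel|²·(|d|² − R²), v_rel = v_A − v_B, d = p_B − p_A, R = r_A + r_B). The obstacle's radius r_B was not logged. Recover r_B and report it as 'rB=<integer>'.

m = 7196
d = (23, -3);  v_rel = (7, -1),  |v_rel|² = 50
v_rel×d = (7)·(-3) − (-1)·(23) = 2
since m = R²·50 − 2²:  R² = (4 + 7196) / 50 = 144
R = √144 = 12  ⇒  r_B = 12 − 5 = 7

rB=7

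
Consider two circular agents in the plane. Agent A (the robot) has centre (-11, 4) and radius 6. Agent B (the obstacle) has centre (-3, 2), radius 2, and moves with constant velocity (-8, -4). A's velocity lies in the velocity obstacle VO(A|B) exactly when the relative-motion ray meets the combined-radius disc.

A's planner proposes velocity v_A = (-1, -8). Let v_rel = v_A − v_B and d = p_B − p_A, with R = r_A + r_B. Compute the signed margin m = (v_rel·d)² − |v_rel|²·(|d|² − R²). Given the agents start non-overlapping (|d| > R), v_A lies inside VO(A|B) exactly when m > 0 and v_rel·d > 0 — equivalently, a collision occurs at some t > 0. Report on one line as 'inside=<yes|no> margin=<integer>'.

d = (8, -2),  |d|² = 68;  R = 6+2 = 8,  c = 68−8² = 4
v_rel = (7, -4),  |v_rel|² = 65;  v_rel·d = (7)·(8) + (-4)·(-2) = 64
65·t² − 128·t + 4 = 0  ⇒  m = 64² − 65·4 = 3836
m = 3836 > 0,  v_rel·d = 64 > 0  ⇒  inside

inside=yes margin=3836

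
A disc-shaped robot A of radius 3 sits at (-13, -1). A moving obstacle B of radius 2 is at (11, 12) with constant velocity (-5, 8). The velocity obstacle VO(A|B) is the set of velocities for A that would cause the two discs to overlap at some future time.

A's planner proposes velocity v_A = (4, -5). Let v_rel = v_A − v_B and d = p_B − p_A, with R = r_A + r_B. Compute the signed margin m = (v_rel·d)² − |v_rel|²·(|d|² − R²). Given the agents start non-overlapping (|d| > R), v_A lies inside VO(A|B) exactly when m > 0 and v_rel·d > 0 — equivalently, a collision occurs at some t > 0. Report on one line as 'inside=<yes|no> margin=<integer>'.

d = (24, 13),  |d|² = 745;  R = 3+2 = 5,  c = 745−5² = 720
v_rel = (9, -13),  |v_rel|² = 250;  v_rel·d = (9)·(24) + (-13)·(13) = 47
250·t² − 94·t + 720 = 0  ⇒  m = 47² − 250·720 = -177791
m = -177791 < 0,  v_rel·d = 47 > 0  ⇒  outside

inside=no margin=-177791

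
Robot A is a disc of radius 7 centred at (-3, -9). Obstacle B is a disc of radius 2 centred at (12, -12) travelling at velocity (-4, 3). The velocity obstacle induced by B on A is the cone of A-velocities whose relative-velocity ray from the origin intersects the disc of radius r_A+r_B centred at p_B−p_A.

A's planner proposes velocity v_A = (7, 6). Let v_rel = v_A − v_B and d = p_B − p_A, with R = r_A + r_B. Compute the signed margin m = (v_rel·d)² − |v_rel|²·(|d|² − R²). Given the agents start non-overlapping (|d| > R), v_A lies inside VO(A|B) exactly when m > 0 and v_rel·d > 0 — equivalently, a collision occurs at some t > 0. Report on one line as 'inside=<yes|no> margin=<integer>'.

d = (15, -3),  |d|² = 234;  R = 7+2 = 9,  c = 234−9² = 153
v_rel = (11, 3),  |v_rel|² = 130;  v_rel·d = (11)·(15) + (3)·(-3) = 156
130·t² − 312·t + 153 = 0  ⇒  m = 156² − 130·153 = 4446
m = 4446 > 0,  v_rel·d = 156 > 0  ⇒  inside

inside=yes margin=4446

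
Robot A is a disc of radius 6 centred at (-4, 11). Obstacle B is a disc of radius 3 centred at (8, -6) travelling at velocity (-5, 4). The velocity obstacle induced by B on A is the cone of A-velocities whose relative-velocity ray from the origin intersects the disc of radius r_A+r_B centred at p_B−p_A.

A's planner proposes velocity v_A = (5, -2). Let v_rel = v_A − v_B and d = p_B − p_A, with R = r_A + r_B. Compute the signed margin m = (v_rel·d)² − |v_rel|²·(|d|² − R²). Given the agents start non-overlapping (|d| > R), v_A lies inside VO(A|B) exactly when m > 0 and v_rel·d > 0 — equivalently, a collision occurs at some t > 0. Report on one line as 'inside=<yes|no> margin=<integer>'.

d = (12, -17),  |d|² = 433;  R = 6+3 = 9,  c = 433−9² = 352
v_rel = (10, -6),  |v_rel|² = 136;  v_rel·d = (10)·(12) + (-6)·(-17) = 222
136·t² − 444·t + 352 = 0  ⇒  m = 222² − 136·352 = 1412
m = 1412 > 0,  v_rel·d = 222 > 0  ⇒  inside

inside=yes margin=1412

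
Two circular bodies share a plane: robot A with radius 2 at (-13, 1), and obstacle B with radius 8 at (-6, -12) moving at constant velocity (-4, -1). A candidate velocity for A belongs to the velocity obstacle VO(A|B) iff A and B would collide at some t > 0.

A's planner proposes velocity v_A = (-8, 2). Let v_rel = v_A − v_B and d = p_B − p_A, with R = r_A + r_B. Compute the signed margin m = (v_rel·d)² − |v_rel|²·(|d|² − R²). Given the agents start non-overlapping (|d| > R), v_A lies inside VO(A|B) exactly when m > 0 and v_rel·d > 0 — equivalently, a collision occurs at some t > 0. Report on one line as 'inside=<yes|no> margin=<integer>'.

d = (7, -13),  |d|² = 218;  R = 2+8 = 10,  c = 218−10² = 118
v_rel = (-4, 3),  |v_rel|² = 25;  v_rel·d = (-4)·(7) + (3)·(-13) = -67
25·t² + 134·t + 118 = 0  ⇒  m = (-67)² − 25·118 = 1539
m = 1539 > 0,  v_rel·d = -67 < 0  ⇒  outside

inside=no margin=1539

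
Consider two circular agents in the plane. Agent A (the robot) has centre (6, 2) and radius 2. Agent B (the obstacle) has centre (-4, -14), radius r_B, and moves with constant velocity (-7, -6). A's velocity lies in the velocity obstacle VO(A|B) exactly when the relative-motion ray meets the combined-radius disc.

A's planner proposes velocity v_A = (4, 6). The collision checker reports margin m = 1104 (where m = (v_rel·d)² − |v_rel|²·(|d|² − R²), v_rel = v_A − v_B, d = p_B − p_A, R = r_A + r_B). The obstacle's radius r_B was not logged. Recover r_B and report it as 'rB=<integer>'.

m = 1104
d = (-10, -16);  v_rel = (11, 12),  |v_rel|² = 265
v_rel×d = (11)·(-16) − (12)·(-10) = -56
since m = R²·265 − (-56)²:  R² = (3136 + 1104) / 265 = 16
R = √16 = 4  ⇒  r_B = 4 − 2 = 2

rB=2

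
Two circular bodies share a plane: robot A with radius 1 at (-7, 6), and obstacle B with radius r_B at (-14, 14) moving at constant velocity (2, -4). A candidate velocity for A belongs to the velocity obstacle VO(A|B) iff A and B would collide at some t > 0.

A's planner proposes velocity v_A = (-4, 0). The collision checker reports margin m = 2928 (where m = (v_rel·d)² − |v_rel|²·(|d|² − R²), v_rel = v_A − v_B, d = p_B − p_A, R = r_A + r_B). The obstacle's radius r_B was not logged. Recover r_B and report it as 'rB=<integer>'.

m = 2928
d = (-7, 8);  v_rel = (-6, 4),  |v_rel|² = 52
v_rel×d = (-6)·(8) − (4)·(-7) = -20
since m = R²·52 − (-20)²:  R² = (400 + 2928) / 52 = 64
R = √64 = 8  ⇒  r_B = 8 − 1 = 7

rB=7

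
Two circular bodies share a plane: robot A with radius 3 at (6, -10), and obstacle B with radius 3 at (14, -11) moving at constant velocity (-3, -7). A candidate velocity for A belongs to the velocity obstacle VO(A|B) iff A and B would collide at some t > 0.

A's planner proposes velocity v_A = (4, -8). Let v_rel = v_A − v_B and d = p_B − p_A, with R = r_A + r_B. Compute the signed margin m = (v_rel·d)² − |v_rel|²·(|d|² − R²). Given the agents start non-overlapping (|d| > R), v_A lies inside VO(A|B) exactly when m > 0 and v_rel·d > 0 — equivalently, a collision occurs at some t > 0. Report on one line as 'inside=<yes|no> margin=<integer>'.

d = (8, -1),  |d|² = 65;  R = 3+3 = 6,  c = 65−6² = 29
v_rel = (7, -1),  |v_rel|² = 50;  v_rel·d = (7)·(8) + (-1)·(-1) = 57
50·t² − 114·t + 29 = 0  ⇒  m = 57² − 50·29 = 1799
m = 1799 > 0,  v_rel·d = 57 > 0  ⇒  inside

inside=yes margin=1799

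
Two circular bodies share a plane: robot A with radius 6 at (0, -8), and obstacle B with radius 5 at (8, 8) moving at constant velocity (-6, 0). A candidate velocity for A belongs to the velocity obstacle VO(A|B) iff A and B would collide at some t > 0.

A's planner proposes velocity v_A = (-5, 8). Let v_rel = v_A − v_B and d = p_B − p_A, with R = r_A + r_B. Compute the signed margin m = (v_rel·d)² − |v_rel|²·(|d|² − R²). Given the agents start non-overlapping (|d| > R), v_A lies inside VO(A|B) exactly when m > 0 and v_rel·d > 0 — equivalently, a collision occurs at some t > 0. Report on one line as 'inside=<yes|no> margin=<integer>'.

d = (8, 16),  |d|² = 320;  R = 6+5 = 11,  c = 320−11² = 199
v_rel = (1, 8),  |v_rel|² = 65;  v_rel·d = (1)·(8) + (8)·(16) = 136
65·t² − 272·t + 199 = 0  ⇒  m = 136² − 65·199 = 5561
m = 5561 > 0,  v_rel·d = 136 > 0  ⇒  inside

inside=yes margin=5561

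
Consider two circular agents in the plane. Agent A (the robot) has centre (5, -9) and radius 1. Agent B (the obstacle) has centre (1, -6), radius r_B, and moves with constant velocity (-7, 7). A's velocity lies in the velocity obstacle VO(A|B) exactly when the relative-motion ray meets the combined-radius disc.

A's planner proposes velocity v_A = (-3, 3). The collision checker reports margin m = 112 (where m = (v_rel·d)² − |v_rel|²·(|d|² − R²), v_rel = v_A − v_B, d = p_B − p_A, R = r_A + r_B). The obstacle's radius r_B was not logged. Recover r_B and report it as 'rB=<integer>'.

m = 112
d = (-4, 3);  v_rel = (4, -4),  |v_rel|² = 32
v_rel×d = (4)·(3) − (-4)·(-4) = -4
since m = R²·32 − (-4)²:  R² = (16 + 112) / 32 = 4
R = √4 = 2  ⇒  r_B = 2 − 1 = 1

rB=1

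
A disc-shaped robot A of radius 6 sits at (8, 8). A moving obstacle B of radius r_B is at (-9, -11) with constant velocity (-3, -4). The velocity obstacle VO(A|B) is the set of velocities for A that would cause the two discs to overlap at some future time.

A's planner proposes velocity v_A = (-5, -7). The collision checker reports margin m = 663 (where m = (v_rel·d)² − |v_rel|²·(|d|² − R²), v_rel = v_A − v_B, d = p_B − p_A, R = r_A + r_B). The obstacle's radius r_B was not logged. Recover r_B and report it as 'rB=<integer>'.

m = 663
d = (-17, -19);  v_rel = (-2, -3),  |v_rel|² = 13
v_rel×d = (-2)·(-19) − (-3)·(-17) = -13
since m = R²·13 − (-13)²:  R² = (169 + 663) / 13 = 64
R = √64 = 8  ⇒  r_B = 8 − 6 = 2

rB=2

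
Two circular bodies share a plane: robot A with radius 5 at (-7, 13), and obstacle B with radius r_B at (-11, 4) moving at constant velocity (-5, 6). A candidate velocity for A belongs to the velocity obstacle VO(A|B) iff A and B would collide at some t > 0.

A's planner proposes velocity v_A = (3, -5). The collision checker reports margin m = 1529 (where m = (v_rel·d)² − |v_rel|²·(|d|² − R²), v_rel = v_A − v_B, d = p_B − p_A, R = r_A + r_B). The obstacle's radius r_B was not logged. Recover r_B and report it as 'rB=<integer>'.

m = 1529
d = (-4, -9);  v_rel = (8, -11),  |v_rel|² = 185
v_rel×d = (8)·(-9) − (-11)·(-4) = -116
since m = R²·185 − (-116)²:  R² = (13456 + 1529) / 185 = 81
R = √81 = 9  ⇒  r_B = 9 − 5 = 4

rB=4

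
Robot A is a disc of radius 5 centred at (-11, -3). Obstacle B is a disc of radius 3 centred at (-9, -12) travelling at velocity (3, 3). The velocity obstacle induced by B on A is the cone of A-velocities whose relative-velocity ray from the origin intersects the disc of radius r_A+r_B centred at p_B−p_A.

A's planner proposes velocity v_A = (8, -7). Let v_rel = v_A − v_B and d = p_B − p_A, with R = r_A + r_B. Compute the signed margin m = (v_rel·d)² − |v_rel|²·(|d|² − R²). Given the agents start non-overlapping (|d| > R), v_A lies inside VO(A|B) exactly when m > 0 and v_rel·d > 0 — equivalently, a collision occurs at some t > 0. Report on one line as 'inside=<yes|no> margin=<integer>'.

d = (2, -9),  |d|² = 85;  R = 5+3 = 8,  c = 85−8² = 21
v_rel = (5, -10),  |v_rel|² = 125;  v_rel·d = (5)·(2) + (-10)·(-9) = 100
125·t² − 200·t + 21 = 0  ⇒  m = 100² − 125·21 = 7375
m = 7375 > 0,  v_rel·d = 100 > 0  ⇒  inside

inside=yes margin=7375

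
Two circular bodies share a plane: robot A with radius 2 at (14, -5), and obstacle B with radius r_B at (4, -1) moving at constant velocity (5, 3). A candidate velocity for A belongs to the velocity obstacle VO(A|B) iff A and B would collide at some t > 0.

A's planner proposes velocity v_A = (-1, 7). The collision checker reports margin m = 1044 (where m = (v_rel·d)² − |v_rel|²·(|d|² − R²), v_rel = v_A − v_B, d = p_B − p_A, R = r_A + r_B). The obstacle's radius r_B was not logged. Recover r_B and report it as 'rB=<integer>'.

m = 1044
d = (-10, 4);  v_rel = (-6, 4),  |v_rel|² = 52
v_rel×d = (-6)·(4) − (4)·(-10) = 16
since m = R²·52 − 16²:  R² = (256 + 1044) / 52 = 25
R = √25 = 5  ⇒  r_B = 5 − 2 = 3

rB=3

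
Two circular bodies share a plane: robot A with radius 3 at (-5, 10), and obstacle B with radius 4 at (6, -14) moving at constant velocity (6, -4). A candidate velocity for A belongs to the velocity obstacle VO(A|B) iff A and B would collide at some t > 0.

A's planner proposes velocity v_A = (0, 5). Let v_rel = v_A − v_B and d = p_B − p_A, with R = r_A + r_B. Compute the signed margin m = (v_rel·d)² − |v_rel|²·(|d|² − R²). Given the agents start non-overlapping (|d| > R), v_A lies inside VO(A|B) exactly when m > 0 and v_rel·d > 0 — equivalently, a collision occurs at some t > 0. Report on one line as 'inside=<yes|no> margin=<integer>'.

d = (11, -24),  |d|² = 697;  R = 3+4 = 7,  c = 697−7² = 648
v_rel = (-6, 9),  |v_rel|² = 117;  v_rel·d = (-6)·(11) + (9)·(-24) = -282
117·t² + 564·t + 648 = 0  ⇒  m = (-282)² − 117·648 = 3708
m = 3708 > 0,  v_rel·d = -282 < 0  ⇒  outside

inside=no margin=3708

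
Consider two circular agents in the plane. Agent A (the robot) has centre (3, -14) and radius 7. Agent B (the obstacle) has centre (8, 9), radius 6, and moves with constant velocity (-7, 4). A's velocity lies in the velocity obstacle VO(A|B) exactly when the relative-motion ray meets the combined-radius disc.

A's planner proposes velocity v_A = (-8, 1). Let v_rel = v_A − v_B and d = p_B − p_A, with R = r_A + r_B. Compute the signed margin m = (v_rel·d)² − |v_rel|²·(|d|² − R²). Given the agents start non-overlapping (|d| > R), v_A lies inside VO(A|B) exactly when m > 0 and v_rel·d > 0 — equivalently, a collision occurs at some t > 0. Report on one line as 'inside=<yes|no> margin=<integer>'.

d = (5, 23),  |d|² = 554;  R = 7+6 = 13,  c = 554−13² = 385
v_rel = (-1, -3),  |v_rel|² = 10;  v_rel·d = (-1)·(5) + (-3)·(23) = -74
10·t² + 148·t + 385 = 0  ⇒  m = (-74)² − 10·385 = 1626
m = 1626 > 0,  v_rel·d = -74 < 0  ⇒  outside

inside=no margin=1626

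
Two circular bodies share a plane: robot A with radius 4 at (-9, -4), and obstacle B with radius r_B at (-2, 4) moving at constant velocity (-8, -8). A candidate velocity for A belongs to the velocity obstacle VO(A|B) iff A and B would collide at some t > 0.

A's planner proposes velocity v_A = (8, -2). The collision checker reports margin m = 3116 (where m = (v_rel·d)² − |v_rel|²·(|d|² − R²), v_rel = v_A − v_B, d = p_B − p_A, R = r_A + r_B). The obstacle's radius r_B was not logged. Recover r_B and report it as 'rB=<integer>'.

m = 3116
d = (7, 8);  v_rel = (16, 6),  |v_rel|² = 292
v_rel×d = (16)·(8) − (6)·(7) = 86
since m = R²·292 − 86²:  R² = (7396 + 3116) / 292 = 36
R = √36 = 6  ⇒  r_B = 6 − 4 = 2

rB=2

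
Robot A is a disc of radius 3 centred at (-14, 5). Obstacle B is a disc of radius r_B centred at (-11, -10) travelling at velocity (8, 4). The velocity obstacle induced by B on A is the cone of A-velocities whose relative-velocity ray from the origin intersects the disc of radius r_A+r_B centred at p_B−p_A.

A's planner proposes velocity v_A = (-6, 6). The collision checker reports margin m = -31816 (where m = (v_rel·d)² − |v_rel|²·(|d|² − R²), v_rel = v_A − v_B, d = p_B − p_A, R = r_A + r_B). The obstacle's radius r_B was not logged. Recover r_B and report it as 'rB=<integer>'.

m = -31816
d = (3, -15);  v_rel = (-14, 2),  |v_rel|² = 200
v_rel×d = (-14)·(-15) − (2)·(3) = 204
since m = R²·200 − 204²:  R² = (41616 + -31816) / 200 = 49
R = √49 = 7  ⇒  r_B = 7 − 3 = 4

rB=4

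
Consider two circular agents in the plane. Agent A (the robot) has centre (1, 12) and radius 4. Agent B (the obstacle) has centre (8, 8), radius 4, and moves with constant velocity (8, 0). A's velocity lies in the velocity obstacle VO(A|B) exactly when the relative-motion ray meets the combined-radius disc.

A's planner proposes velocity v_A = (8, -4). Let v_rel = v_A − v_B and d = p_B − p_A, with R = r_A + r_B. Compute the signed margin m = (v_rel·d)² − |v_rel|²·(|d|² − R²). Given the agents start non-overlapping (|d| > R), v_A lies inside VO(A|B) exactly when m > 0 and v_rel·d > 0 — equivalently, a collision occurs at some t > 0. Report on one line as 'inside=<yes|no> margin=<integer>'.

d = (7, -4),  |d|² = 65;  R = 4+4 = 8,  c = 65−8² = 1
v_rel = (0, -4),  |v_rel|² = 16;  v_rel·d = (0)·(7) + (-4)·(-4) = 16
16·t² − 32·t + 1 = 0  ⇒  m = 16² − 16·1 = 240
m = 240 > 0,  v_rel·d = 16 > 0  ⇒  inside

inside=yes margin=240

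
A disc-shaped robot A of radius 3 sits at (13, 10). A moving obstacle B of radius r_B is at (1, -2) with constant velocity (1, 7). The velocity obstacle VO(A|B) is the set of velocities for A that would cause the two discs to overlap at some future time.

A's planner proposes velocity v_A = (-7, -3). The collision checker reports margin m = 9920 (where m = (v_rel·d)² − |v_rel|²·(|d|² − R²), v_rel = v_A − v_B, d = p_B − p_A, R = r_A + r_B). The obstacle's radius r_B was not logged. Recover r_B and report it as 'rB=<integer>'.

m = 9920
d = (-12, -12);  v_rel = (-8, -10),  |v_rel|² = 164
v_rel×d = (-8)·(-12) − (-10)·(-12) = -24
since m = R²·164 − (-24)²:  R² = (576 + 9920) / 164 = 64
R = √64 = 8  ⇒  r_B = 8 − 3 = 5

rB=5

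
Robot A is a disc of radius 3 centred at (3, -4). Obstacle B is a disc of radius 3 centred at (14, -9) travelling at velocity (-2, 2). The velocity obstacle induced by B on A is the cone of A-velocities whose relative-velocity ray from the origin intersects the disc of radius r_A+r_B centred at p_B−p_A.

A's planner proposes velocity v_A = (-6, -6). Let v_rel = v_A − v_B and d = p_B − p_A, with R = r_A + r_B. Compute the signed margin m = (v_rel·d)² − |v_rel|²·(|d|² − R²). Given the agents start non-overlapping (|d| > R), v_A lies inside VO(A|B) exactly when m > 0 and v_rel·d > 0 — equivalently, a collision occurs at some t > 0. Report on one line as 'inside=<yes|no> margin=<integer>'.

d = (11, -5),  |d|² = 146;  R = 3+3 = 6,  c = 146−6² = 110
v_rel = (-4, -8),  |v_rel|² = 80;  v_rel·d = (-4)·(11) + (-8)·(-5) = -4
80·t² + 8·t + 110 = 0  ⇒  m = (-4)² − 80·110 = -8784
m = -8784 < 0,  v_rel·d = -4 < 0  ⇒  outside

inside=no margin=-8784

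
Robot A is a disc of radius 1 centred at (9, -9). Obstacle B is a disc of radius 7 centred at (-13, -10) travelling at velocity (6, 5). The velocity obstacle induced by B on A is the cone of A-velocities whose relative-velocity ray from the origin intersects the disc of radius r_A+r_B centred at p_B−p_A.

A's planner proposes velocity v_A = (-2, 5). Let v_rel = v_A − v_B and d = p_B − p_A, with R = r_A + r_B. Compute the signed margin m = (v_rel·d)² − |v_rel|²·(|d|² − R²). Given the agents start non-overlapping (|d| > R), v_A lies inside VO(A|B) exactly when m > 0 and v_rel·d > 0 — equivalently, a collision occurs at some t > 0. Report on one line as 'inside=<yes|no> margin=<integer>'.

d = (-22, -1),  |d|² = 485;  R = 1+7 = 8,  c = 485−8² = 421
v_rel = (-8, 0),  |v_rel|² = 64;  v_rel·d = (-8)·(-22) + (0)·(-1) = 176
64·t² − 352·t + 421 = 0  ⇒  m = 176² − 64·421 = 4032
m = 4032 > 0,  v_rel·d = 176 > 0  ⇒  inside

inside=yes margin=4032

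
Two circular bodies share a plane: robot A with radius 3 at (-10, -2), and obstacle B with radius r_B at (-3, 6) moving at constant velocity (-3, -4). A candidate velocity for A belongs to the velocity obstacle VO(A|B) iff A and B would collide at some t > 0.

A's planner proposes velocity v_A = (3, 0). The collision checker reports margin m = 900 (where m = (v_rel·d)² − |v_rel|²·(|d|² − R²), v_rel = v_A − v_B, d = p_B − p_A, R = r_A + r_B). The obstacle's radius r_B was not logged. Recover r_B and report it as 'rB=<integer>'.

m = 900
d = (7, 8);  v_rel = (6, 4),  |v_rel|² = 52
v_rel×d = (6)·(8) − (4)·(7) = 20
since m = R²·52 − 20²:  R² = (400 + 900) / 52 = 25
R = √25 = 5  ⇒  r_B = 5 − 3 = 2

rB=2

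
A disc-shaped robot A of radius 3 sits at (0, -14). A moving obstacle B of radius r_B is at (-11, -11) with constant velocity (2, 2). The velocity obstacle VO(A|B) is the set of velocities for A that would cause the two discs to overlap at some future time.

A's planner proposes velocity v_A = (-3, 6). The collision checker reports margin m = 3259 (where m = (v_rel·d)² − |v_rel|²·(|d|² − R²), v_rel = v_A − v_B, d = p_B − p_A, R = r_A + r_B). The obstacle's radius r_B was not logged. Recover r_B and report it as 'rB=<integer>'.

m = 3259
d = (-11, 3);  v_rel = (-5, 4),  |v_rel|² = 41
v_rel×d = (-5)·(3) − (4)·(-11) = 29
since m = R²·41 − 29²:  R² = (841 + 3259) / 41 = 100
R = √100 = 10  ⇒  r_B = 10 − 3 = 7

rB=7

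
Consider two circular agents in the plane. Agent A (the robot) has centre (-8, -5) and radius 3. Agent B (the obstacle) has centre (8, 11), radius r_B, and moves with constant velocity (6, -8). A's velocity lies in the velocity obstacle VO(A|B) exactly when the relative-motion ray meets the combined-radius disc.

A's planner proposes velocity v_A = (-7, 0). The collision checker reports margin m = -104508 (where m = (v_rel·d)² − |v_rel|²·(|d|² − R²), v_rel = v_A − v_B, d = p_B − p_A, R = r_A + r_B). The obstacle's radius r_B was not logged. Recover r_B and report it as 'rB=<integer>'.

m = -104508
d = (16, 16);  v_rel = (-13, 8),  |v_rel|² = 233
v_rel×d = (-13)·(16) − (8)·(16) = -336
since m = R²·233 − (-336)²:  R² = (112896 + -104508) / 233 = 36
R = √36 = 6  ⇒  r_B = 6 − 3 = 3

rB=3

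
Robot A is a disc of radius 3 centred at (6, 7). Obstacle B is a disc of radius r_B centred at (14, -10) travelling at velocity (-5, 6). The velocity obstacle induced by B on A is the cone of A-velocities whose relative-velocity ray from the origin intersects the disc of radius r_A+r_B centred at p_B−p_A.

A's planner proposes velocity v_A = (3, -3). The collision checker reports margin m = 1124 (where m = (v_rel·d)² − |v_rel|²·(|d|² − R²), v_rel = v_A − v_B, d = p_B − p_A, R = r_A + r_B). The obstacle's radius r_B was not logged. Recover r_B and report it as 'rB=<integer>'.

m = 1124
d = (8, -17);  v_rel = (8, -9),  |v_rel|² = 145
v_rel×d = (8)·(-17) − (-9)·(8) = -64
since m = R²·145 − (-64)²:  R² = (4096 + 1124) / 145 = 36
R = √36 = 6  ⇒  r_B = 6 − 3 = 3

rB=3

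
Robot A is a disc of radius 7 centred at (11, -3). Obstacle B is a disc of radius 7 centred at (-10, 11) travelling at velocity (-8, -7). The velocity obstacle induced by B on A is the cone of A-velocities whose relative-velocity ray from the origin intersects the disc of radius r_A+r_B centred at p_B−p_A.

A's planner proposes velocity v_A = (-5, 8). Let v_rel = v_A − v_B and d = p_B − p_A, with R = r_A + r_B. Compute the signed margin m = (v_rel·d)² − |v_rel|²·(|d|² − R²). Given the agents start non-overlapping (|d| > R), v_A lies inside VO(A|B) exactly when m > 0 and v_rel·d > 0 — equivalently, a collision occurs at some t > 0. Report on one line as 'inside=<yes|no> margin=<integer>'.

d = (-21, 14),  |d|² = 637;  R = 7+7 = 14,  c = 637−14² = 441
v_rel = (3, 15),  |v_rel|² = 234;  v_rel·d = (3)·(-21) + (15)·(14) = 147
234·t² − 294·t + 441 = 0  ⇒  m = 147² − 234·441 = -81585
m = -81585 < 0,  v_rel·d = 147 > 0  ⇒  outside

inside=no margin=-81585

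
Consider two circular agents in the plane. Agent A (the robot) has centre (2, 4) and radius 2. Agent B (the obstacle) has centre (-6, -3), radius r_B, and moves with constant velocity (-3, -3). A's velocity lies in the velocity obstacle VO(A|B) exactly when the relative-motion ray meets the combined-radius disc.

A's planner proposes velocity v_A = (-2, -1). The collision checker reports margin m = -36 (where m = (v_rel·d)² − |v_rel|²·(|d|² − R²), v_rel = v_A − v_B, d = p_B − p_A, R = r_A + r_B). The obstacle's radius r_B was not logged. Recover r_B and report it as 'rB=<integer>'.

m = -36
d = (-8, -7);  v_rel = (1, 2),  |v_rel|² = 5
v_rel×d = (1)·(-7) − (2)·(-8) = 9
since m = R²·5 − 9²:  R² = (81 + -36) / 5 = 9
R = √9 = 3  ⇒  r_B = 3 − 2 = 1

rB=1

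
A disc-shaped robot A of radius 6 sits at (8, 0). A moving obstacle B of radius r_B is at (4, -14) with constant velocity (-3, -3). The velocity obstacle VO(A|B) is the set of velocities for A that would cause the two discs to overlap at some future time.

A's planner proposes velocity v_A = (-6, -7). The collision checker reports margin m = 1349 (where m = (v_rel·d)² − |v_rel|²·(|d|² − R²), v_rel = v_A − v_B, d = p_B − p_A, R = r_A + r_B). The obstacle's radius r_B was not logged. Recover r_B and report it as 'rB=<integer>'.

m = 1349
d = (-4, -14);  v_rel = (-3, -4),  |v_rel|² = 25
v_rel×d = (-3)·(-14) − (-4)·(-4) = 26
since m = R²·25 − 26²:  R² = (676 + 1349) / 25 = 81
R = √81 = 9  ⇒  r_B = 9 − 6 = 3

rB=3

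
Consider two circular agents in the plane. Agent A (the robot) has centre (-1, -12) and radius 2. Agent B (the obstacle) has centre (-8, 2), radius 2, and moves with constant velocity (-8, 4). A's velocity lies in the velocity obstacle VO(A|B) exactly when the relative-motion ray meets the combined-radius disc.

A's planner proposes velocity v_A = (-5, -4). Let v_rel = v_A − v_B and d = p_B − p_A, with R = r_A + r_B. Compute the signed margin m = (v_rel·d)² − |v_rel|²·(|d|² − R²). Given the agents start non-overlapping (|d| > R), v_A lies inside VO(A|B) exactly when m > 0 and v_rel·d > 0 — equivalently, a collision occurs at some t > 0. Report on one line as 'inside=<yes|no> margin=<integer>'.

d = (-7, 14),  |d|² = 245;  R = 2+2 = 4,  c = 245−4² = 229
v_rel = (3, -8),  |v_rel|² = 73;  v_rel·d = (3)·(-7) + (-8)·(14) = -133
73·t² + 266·t + 229 = 0  ⇒  m = (-133)² − 73·229 = 972
m = 972 > 0,  v_rel·d = -133 < 0  ⇒  outside

inside=no margin=972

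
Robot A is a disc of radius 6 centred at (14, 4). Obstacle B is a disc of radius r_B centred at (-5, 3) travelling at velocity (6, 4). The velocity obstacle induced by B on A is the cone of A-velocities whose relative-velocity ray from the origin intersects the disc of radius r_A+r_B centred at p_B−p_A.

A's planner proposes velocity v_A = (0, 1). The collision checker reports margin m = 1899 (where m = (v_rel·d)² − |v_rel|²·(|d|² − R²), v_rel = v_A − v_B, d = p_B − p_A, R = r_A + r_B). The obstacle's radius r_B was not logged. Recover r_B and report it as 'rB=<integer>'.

m = 1899
d = (-19, -1);  v_rel = (-6, -3),  |v_rel|² = 45
v_rel×d = (-6)·(-1) − (-3)·(-19) = -51
since m = R²·45 − (-51)²:  R² = (2601 + 1899) / 45 = 100
R = √100 = 10  ⇒  r_B = 10 − 6 = 4

rB=4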